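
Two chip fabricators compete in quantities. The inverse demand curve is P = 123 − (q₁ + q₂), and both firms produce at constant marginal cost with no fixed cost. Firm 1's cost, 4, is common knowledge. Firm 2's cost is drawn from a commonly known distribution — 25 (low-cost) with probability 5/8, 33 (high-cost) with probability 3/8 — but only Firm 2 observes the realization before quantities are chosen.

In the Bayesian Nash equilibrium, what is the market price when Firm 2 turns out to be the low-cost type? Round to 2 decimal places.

50.17

Each type of Firm 2 best-responds to q₁; Firm 1 best-responds to the expected q₂ over Firm 2's types.
Firm 2 with cost c maximizes (123 − (q₁+q₂) − c)·q₂, giving q₂(c) = (123 − c − q₁)/2.
E[c₂] = 5/8·25 + 3/8·33 = 28
Firm 1's FOC against E[q₂] yields q₁ = (123 − 2·4 + E[c₂])/3 = (123 − 8 + 28)/3 = 47.6667.
q₂(low-cost) = 25.1667, so P = 123 − (47.6667 + 25.1667) = 50.1667.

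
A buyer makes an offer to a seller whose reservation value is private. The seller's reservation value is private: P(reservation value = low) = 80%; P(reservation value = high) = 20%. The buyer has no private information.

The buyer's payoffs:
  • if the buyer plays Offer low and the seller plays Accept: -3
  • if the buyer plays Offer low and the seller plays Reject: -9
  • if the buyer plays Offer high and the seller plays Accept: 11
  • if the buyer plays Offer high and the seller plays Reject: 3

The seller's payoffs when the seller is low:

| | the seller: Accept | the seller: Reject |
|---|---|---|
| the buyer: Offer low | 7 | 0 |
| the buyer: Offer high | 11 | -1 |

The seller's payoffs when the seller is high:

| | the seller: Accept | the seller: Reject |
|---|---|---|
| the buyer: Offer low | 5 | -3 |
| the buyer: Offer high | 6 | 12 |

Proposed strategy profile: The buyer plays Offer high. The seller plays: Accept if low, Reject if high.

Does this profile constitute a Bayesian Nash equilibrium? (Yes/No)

Yes

The buyer plays Offer high: E[Offer high] = 0.8·(11) + 0.2·(3) = 9.4; E[Offer low] = -4.2. Best-responding. ✓
The seller (reservation value low), facing Offer high: Accept gives 11, Reject gives -1. Proposed Accept is best. ✓
The seller (reservation value high), facing Offer high: Accept gives 6, Reject gives 12. Proposed Reject is best. ✓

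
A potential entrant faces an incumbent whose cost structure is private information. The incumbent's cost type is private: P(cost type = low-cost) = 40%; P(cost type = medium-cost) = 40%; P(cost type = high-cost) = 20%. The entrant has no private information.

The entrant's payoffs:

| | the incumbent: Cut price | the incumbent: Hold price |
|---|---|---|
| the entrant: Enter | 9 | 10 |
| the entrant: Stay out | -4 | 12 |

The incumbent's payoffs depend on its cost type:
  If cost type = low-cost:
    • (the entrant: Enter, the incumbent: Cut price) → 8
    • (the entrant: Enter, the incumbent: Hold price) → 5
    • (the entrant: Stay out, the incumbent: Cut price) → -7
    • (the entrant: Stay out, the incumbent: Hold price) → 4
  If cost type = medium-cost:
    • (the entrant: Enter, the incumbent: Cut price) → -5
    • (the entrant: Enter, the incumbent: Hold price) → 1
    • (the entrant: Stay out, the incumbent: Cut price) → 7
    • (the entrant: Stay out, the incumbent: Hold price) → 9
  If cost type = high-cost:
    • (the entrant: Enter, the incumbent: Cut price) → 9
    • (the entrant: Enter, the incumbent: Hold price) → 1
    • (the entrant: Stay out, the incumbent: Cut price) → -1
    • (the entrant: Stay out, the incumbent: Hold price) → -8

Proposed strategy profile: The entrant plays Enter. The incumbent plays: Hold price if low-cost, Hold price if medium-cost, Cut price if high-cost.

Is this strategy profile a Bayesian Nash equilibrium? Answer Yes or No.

A profile is a BNE iff every type of every player is best-responding given beliefs about the other side.
The entrant plays Enter: E[Enter] = 0.4·(10) + 0.4·(10) + 0.2·(9) = 9.8; E[Stay out] = 8.8. Best-responding. ✓
The incumbent (cost type low-cost), facing Enter: Cut price gives 8, Hold price gives 5. Proposed Hold price is not best — profitable deviation exists. ✗
The incumbent (cost type medium-cost), facing Enter: Cut price gives -5, Hold price gives 1. Proposed Hold price is best. ✓
The incumbent (cost type high-cost), facing Enter: Cut price gives 9, Hold price gives 1. Proposed Cut price is best. ✓

No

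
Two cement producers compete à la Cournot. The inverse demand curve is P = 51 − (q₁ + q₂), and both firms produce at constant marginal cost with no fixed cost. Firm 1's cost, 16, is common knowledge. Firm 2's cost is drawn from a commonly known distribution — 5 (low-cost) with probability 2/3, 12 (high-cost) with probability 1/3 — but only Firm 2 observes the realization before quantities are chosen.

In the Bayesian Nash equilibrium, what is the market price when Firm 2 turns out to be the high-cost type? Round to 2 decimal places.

Each type of Firm 2 best-responds to q₁; Firm 1 best-responds to the expected q₂ over Firm 2's types.
Firm 2 with cost c maximizes (51 − (q₁+q₂) − c)·q₂, giving q₂(c) = (51 − c − q₁)/2.
E[c₂] = 2/3·5 + 1/3·12 = 7.33333
Firm 1's FOC against E[q₂] yields q₁ = (51 − 2·16 + E[c₂])/3 = (51 − 32 + 7.33333)/3 = 8.77778.
q₂(high-cost) = 15.1111, so P = 51 − (8.77778 + 15.1111) = 27.1111.

27.11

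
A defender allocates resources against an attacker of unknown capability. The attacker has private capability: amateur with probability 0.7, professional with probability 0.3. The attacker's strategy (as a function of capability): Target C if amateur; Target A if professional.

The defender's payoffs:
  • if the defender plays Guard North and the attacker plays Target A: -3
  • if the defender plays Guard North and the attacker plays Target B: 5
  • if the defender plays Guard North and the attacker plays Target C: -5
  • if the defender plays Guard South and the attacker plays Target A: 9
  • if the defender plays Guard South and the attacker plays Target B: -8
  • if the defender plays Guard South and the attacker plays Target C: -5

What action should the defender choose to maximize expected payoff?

Compute the defender's expected payoff for each action, taking the expectation over the attacker's type.
E[Guard North] = 0.7·(-5) + 0.3·(-3) = -4.4
E[Guard South] = 0.7·(-5) + 0.3·(9) = -0.8
Best response: Guard South (-0.8 is the largest).

Guard South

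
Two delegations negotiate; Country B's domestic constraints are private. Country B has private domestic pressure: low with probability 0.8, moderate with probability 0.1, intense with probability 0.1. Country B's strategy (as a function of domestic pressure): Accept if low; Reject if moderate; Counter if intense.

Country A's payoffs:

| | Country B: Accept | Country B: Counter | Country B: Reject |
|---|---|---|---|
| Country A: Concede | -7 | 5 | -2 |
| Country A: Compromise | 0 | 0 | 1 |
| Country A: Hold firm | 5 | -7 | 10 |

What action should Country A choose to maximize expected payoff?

E[Concede] = 0.8·(-7) + 0.1·(-2) + 0.1·(5) = -5.3
E[Compromise] = 0.8·(0) + 0.1·(1) + 0.1·(0) = 0.1
E[Hold firm] = 0.8·(5) + 0.1·(10) + 0.1·(-7) = 4.3
Best response: Hold firm (4.3 is the largest).

Hold firm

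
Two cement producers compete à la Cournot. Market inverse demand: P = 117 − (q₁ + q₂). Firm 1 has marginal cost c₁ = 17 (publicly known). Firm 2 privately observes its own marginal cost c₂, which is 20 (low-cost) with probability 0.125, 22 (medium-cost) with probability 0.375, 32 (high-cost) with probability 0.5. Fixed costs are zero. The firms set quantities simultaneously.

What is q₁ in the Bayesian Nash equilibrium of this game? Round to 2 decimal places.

Firm 2 with cost c maximizes (117 − (q₁+q₂) − c)·q₂, giving q₂(c) = (117 − c − q₁)/2.
E[c₂] = 0.125·20 + 0.375·22 + 0.5·32 = 26.75
Firm 1's FOC against E[q₂] yields q₁ = (117 − 2·17 + E[c₂])/3 = (117 − 34 + 26.75)/3 = 36.5833.

36.58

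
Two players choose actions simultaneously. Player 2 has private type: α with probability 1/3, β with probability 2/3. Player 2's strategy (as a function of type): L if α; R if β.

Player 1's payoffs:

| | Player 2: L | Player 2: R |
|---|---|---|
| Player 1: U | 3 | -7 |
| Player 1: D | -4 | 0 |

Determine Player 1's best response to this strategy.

D

E[U] = 1/3·(3) + 2/3·(-7) = -11/3
E[D] = 1/3·(-4) + 2/3·(0) = -4/3
Best response: D (-4/3 is the largest).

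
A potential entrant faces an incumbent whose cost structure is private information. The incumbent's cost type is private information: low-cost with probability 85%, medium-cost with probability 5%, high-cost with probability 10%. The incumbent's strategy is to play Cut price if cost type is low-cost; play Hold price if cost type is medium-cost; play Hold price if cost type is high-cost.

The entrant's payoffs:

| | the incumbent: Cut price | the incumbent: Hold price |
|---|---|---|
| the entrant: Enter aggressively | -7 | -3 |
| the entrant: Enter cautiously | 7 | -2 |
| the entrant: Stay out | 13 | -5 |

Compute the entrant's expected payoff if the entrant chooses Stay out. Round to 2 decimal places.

Take the expectation over the incumbent's cost type, weighting each type's action by its prior probability.
E[Stay out] = 0.85·13 + 0.05·(-5) + 0.1·(-5) = 11.05 + (-0.25) + (-0.5) = 10.3

10.30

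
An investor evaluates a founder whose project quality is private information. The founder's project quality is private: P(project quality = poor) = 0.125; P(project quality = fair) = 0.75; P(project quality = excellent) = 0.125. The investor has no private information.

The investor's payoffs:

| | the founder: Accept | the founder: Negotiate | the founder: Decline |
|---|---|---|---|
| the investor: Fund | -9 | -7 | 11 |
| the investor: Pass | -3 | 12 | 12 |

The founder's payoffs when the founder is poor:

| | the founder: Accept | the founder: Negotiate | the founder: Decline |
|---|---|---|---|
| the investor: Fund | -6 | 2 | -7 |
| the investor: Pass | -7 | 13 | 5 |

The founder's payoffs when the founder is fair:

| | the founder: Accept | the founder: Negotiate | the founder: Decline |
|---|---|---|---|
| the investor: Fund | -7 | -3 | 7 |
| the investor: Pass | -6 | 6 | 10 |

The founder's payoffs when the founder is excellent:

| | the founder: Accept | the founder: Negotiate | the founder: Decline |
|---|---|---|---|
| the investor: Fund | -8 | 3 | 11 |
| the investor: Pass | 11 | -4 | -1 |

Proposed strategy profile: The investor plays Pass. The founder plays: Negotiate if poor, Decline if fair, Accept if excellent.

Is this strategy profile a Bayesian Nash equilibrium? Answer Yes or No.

Yes

A profile is a BNE iff every type of every player is best-responding given beliefs about the other side.
The investor plays Pass: E[Pass] = 0.125·(12) + 0.75·(12) + 0.125·(-3) = 10.125; E[Fund] = 6.25. Best-responding. ✓
The founder (project quality poor), facing Pass: Accept gives -7, Negotiate gives 13, Decline gives 5. Proposed Negotiate is best. ✓
The founder (project quality fair), facing Pass: Accept gives -6, Negotiate gives 6, Decline gives 10. Proposed Decline is best. ✓
The founder (project quality excellent), facing Pass: Accept gives 11, Negotiate gives -4, Decline gives -1. Proposed Accept is best. ✓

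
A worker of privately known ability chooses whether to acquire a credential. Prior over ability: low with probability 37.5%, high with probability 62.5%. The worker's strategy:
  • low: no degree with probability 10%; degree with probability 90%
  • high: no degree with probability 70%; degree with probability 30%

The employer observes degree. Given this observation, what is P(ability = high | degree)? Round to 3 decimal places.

Apply Bayes' rule using the sender's strategy as the likelihood.
P(degree) = 0.375·0.9 + 0.625·0.3 = 0.525
P(high | degree) = (0.625·0.3) / 0.525 = 0.1875 / 0.525 = 0.357143

0.357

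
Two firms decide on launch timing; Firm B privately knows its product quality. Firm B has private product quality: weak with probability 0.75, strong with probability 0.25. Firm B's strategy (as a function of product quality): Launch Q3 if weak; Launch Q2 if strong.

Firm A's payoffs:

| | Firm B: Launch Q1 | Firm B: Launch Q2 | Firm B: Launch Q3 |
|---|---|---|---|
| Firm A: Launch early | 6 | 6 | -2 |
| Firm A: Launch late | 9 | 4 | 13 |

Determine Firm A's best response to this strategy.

Launch late

Compute Firm A's expected payoff for each action, taking the expectation over Firm B's type.
E[Launch early] = 0.75·(-2) + 0.25·(6) = 0
E[Launch late] = 0.75·(13) + 0.25·(4) = 10.75
Best response: Launch late (10.75 is the largest).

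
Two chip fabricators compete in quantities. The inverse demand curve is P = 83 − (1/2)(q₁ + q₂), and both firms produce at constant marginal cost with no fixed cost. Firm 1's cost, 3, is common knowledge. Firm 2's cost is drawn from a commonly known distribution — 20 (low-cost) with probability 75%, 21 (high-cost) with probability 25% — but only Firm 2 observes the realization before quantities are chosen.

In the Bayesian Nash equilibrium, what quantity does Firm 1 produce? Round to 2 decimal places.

64.83

Firm 2 with cost c maximizes (83 − (1/2)(q₁+q₂) − c)·q₂, giving q₂(c) = (83 − c − (1/2)q₁).
E[c₂] = 0.75·20 + 0.25·21 = 20.25
Firm 1's FOC against E[q₂] yields q₁ = (83 − 2·3 + E[c₂])/(3/2) = (83 − 6 + 20.25)/(3/2) = 64.8333.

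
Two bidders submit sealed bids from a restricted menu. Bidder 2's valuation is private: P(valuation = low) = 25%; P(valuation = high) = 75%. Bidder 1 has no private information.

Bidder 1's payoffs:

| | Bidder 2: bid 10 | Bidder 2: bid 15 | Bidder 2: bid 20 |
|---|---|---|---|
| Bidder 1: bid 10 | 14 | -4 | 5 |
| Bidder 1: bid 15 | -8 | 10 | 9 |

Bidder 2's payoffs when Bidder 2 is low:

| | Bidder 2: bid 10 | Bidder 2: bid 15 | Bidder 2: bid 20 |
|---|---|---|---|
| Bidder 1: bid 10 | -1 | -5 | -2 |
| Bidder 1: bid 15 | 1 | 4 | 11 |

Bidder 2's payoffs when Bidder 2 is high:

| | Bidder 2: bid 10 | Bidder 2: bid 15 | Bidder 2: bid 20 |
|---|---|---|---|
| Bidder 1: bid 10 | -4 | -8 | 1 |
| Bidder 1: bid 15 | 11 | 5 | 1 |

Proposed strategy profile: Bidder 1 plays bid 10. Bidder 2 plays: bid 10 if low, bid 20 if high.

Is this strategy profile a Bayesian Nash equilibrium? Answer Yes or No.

A profile is a BNE iff every type of every player is best-responding given beliefs about the other side.
Bidder 1 plays bid 10: E[bid 10] = 0.25·(14) + 0.75·(5) = 7.25; E[bid 15] = 4.75. Best-responding. ✓
Bidder 2 (valuation low), facing bid 10: bid 10 gives -1, bid 15 gives -5, bid 20 gives -2. Proposed bid 10 is best. ✓
Bidder 2 (valuation high), facing bid 10: bid 10 gives -4, bid 15 gives -8, bid 20 gives 1. Proposed bid 20 is best. ✓

Yes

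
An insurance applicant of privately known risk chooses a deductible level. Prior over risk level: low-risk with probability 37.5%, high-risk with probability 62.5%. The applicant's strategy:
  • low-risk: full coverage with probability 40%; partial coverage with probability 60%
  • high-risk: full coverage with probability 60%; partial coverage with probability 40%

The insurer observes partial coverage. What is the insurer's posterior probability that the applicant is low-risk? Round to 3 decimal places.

P(partial coverage) = 0.375·0.6 + 0.625·0.4 = 0.475
P(low-risk | partial coverage) = (0.375·0.6) / 0.475 = 0.225 / 0.475 = 0.473684

0.474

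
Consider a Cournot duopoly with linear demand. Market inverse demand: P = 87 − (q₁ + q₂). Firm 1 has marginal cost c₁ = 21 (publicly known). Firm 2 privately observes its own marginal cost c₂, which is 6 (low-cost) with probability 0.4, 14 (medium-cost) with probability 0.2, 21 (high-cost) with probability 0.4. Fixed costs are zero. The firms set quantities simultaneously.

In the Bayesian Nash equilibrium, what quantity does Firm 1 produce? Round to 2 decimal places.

Firm 2 with cost c maximizes (87 − (q₁+q₂) − c)·q₂, giving q₂(c) = (87 − c − q₁)/2.
E[c₂] = 0.4·6 + 0.2·14 + 0.4·21 = 13.6
Firm 1's FOC against E[q₂] yields q₁ = (87 − 2·21 + E[c₂])/3 = (87 − 42 + 13.6)/3 = 19.5333.

19.53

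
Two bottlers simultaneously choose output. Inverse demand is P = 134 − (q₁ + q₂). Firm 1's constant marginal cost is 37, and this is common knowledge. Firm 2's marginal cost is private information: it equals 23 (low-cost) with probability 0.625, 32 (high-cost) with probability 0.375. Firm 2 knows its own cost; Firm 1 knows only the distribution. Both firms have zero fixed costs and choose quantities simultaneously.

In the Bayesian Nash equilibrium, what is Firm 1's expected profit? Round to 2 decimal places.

828.96

Each type of Firm 2 best-responds to q₁; Firm 1 best-responds to the expected q₂ over Firm 2's types.
Firm 2 with cost c maximizes (134 − (q₁+q₂) − c)·q₂, giving q₂(c) = (134 − c − q₁)/2.
E[c₂] = 0.625·23 + 0.375·32 = 26.375
Firm 1's FOC against E[q₂] yields q₁ = (134 − 2·37 + E[c₂])/3 = (134 − 74 + 26.375)/3 = 28.7917.
E[P] = 134 − (q₁ + E[q₂]) = 65.7917; Firm 1's expected profit = (E[P] − 37)·q₁ = (65.7917 − 37)·28.7917 = 828.96.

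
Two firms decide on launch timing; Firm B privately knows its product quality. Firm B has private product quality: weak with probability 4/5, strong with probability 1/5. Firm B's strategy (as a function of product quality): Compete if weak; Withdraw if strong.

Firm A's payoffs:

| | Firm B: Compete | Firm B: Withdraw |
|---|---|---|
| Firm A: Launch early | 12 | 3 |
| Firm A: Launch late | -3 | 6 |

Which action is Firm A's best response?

Compute Firm A's expected payoff for each action, taking the expectation over Firm B's type.
E[Launch early] = 4/5·(12) + 1/5·(3) = 51/5
E[Launch late] = 4/5·(-3) + 1/5·(6) = -6/5
Best response: Launch early (51/5 is the largest).

Launch early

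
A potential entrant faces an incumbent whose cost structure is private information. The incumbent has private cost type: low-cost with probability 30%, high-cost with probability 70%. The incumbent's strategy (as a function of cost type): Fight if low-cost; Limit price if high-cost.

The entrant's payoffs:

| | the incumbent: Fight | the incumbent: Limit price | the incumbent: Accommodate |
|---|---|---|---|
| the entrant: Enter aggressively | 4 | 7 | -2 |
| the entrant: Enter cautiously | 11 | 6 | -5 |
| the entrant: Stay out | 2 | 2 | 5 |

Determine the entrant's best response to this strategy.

E[Enter aggressively] = 0.3·(4) + 0.7·(7) = 6.1
E[Enter cautiously] = 0.3·(11) + 0.7·(6) = 7.5
E[Stay out] = 0.3·(2) + 0.7·(2) = 2
Best response: Enter cautiously (7.5 is the largest).

Enter cautiously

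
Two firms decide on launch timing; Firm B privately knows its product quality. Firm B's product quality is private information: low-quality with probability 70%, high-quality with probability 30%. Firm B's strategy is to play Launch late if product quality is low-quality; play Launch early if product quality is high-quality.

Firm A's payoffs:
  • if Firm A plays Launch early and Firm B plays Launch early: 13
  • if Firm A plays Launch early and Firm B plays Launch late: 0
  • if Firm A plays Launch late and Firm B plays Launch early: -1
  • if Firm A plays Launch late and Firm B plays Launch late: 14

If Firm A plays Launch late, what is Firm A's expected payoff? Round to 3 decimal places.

9.500

E[Launch late] = 0.7·14 + 0.3·(-1) = 9.8 + (-0.3) = 9.5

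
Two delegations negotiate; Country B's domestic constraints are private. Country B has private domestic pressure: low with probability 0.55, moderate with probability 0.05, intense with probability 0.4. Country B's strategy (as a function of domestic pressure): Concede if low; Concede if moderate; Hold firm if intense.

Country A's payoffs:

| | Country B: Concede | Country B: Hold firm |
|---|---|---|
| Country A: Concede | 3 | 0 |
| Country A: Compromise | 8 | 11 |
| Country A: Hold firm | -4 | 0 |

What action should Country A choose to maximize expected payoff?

E[Concede] = 0.55·(3) + 0.05·(3) + 0.4·(0) = 1.8
E[Compromise] = 0.55·(8) + 0.05·(8) + 0.4·(11) = 9.2
E[Hold firm] = 0.55·(-4) + 0.05·(-4) + 0.4·(0) = -2.4
Best response: Compromise (9.2 is the largest).

Compromise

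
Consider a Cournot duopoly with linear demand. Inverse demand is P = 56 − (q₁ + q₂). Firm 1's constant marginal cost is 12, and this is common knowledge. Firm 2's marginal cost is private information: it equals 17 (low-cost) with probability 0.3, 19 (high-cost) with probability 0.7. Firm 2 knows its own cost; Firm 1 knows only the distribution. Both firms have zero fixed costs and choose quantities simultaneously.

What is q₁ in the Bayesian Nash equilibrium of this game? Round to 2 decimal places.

16.80

Type-c best response for Firm 2: q₂(c) = (56 − c)/2 − q₁/2.
Firm 1 maximizes expected profit; its first-order condition is 56 − 2q₁ − E[q₂] − 12 = 0.
Substituting E[q₂] and solving: E[c₂] = 18.4, so q₁ = (56 − 2·12 + 18.4)/3 = 16.8.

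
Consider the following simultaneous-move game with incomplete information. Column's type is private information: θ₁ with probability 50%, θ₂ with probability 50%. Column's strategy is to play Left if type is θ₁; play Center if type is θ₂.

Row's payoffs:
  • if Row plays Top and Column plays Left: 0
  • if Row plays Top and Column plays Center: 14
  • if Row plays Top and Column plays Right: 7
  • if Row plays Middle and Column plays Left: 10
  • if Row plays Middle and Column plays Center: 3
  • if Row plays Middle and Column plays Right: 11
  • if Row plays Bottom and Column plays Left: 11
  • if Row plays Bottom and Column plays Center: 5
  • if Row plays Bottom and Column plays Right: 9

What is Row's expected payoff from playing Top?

7

Take the expectation over Column's type, weighting each type's action by its prior probability.
E[Top] = 0.5·0 + 0.5·14 = 0 + 7 = 7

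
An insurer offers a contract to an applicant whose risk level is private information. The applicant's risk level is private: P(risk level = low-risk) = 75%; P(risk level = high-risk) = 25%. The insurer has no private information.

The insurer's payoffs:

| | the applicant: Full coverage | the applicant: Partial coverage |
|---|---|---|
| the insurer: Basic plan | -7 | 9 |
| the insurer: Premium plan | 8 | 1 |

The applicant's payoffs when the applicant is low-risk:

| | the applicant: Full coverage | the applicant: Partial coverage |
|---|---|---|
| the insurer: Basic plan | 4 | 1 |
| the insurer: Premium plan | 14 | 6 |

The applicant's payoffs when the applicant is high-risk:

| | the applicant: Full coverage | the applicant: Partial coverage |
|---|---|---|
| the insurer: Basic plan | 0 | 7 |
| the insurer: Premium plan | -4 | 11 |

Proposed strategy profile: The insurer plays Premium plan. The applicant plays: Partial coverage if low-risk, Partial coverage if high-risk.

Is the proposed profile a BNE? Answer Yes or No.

The insurer plays Premium plan: E[Premium plan] = 0.75·(1) + 0.25·(1) = 1; E[Basic plan] = 9. Not best-responding. ✗
The applicant (risk level low-risk), facing Premium plan: Full coverage gives 14, Partial coverage gives 6. Proposed Partial coverage is not best — profitable deviation exists. ✗
The applicant (risk level high-risk), facing Premium plan: Full coverage gives -4, Partial coverage gives 11. Proposed Partial coverage is best. ✓

No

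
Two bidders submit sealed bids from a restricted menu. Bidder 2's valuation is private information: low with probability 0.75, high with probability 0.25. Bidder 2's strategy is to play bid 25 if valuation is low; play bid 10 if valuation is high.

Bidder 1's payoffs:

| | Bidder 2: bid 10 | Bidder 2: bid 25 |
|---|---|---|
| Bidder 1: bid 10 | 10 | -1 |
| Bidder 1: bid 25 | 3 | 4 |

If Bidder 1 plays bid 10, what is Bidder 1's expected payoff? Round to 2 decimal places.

E[bid 10] = 0.75·(-1) + 0.25·10 = (-0.75) + 2.5 = 1.75

1.75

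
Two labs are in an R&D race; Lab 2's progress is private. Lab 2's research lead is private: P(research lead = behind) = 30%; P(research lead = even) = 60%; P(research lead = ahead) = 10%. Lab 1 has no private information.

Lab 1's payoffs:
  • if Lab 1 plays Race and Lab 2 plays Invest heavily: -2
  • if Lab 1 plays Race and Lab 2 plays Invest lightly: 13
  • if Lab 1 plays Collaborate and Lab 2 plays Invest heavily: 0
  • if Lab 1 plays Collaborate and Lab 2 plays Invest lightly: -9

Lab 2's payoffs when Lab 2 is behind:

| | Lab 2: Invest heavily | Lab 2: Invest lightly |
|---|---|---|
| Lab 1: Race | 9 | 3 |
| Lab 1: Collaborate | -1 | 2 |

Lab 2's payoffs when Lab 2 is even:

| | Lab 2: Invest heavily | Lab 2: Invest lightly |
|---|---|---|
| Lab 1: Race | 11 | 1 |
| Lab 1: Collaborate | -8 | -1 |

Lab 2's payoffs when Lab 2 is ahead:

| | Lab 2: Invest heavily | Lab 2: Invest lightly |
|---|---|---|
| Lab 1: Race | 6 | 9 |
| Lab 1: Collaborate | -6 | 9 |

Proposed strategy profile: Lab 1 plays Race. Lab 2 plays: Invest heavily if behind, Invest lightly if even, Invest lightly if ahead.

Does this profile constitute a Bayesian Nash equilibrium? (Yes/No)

No

Lab 1 plays Race: E[Race] = 0.3·(-2) + 0.6·(13) + 0.1·(13) = 8.5; E[Collaborate] = -6.3. Best-responding. ✓
Lab 2 (research lead behind), facing Race: Invest heavily gives 9, Invest lightly gives 3. Proposed Invest heavily is best. ✓
Lab 2 (research lead even), facing Race: Invest heavily gives 11, Invest lightly gives 1. Proposed Invest lightly is not best — profitable deviation exists. ✗
Lab 2 (research lead ahead), facing Race: Invest heavily gives 6, Invest lightly gives 9. Proposed Invest lightly is best. ✓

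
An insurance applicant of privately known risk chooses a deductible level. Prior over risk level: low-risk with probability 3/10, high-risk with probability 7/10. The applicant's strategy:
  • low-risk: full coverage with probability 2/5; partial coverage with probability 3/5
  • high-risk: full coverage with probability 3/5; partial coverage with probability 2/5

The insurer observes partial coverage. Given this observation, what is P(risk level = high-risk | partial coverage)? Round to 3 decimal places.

0.609

P(partial coverage) = (3/10)·(3/5) + (7/10)·(2/5) = 23/50
P(high-risk | partial coverage) = ((7/10)·(2/5)) / (23/50) = (7/25) / (23/50) = 14/23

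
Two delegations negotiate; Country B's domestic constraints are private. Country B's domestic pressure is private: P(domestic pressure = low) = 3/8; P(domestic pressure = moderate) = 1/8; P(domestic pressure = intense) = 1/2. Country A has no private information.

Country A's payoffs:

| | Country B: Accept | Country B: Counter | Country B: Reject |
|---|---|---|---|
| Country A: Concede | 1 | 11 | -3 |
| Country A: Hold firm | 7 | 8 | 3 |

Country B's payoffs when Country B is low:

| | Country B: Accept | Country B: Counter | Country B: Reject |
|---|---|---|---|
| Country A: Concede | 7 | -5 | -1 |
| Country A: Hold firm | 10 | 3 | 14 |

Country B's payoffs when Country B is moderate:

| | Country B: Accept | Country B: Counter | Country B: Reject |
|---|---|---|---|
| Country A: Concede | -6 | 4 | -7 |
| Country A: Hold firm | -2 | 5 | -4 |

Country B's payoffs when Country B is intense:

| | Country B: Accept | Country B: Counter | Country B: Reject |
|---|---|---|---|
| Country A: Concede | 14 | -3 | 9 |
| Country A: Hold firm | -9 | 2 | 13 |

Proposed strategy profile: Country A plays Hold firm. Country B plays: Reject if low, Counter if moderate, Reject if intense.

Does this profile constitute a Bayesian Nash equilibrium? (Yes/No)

Country A plays Hold firm: E[Hold firm] = 3/8·(3) + 1/8·(8) + 1/2·(3) = 29/8; E[Concede] = -5/4. Best-responding. ✓
Country B (domestic pressure low), facing Hold firm: Accept gives 10, Counter gives 3, Reject gives 14. Proposed Reject is best. ✓
Country B (domestic pressure moderate), facing Hold firm: Accept gives -2, Counter gives 5, Reject gives -4. Proposed Counter is best. ✓
Country B (domestic pressure intense), facing Hold firm: Accept gives -9, Counter gives 2, Reject gives 13. Proposed Reject is best. ✓

Yes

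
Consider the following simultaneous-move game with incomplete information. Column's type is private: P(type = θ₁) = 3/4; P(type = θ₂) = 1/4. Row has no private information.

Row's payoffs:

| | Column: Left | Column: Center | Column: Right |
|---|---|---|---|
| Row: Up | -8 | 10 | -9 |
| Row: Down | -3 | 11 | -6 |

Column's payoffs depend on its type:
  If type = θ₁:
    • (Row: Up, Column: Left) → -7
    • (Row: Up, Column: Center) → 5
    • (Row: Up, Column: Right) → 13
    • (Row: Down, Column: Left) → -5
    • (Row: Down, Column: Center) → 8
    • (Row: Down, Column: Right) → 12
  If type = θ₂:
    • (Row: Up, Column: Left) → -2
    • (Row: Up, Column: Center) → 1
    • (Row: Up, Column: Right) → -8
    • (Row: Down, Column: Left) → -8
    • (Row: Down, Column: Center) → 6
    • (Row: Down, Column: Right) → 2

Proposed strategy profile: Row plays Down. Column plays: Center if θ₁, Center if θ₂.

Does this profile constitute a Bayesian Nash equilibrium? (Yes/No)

Row plays Down: E[Down] = 3/4·(11) + 1/4·(11) = 11; E[Up] = 10. Best-responding. ✓
Column (type θ₁), facing Down: Left gives -5, Center gives 8, Right gives 12. Proposed Center is not best — profitable deviation exists. ✗
Column (type θ₂), facing Down: Left gives -8, Center gives 6, Right gives 2. Proposed Center is best. ✓

No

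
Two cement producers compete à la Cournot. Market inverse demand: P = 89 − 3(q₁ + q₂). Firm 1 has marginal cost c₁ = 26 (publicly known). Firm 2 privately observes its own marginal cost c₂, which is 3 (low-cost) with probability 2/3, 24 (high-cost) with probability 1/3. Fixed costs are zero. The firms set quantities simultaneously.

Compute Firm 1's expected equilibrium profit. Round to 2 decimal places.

81.81

Firm 2 with cost c maximizes (89 − 3(q₁+q₂) − c)·q₂, giving q₂(c) = (89 − c − 3q₁)/6.
E[c₂] = 2/3·3 + 1/3·24 = 10
Firm 1's FOC against E[q₂] yields q₁ = (89 − 2·26 + E[c₂])/9 = (89 − 52 + 10)/9 = 5.22222.
E[P] = 89 − 3·(q₁ + E[q₂]) = 41.6667; Firm 1's expected profit = (E[P] − 26)·q₁ = (41.6667 − 26)·5.22222 = 81.8148.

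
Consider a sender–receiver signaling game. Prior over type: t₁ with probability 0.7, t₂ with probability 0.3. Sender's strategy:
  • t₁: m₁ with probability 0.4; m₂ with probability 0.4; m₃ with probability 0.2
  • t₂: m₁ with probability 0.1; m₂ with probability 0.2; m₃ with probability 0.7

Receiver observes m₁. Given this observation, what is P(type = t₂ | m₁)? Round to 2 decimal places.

P(m₁) = 0.7·0.4 + 0.3·0.1 = 0.31
P(t₂ | m₁) = (0.3·0.1) / 0.31 = 0.03 / 0.31 = 0.0967742

0.10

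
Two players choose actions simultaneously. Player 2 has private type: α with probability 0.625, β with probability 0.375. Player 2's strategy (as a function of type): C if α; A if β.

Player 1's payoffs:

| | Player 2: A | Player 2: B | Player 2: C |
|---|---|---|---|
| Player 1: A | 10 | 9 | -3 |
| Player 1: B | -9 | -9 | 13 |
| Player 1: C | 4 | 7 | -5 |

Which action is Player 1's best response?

E[A] = 0.625·(-3) + 0.375·(10) = 1.875
E[B] = 0.625·(13) + 0.375·(-9) = 4.75
E[C] = 0.625·(-5) + 0.375·(4) = -1.625
Best response: B (4.75 is the largest).

B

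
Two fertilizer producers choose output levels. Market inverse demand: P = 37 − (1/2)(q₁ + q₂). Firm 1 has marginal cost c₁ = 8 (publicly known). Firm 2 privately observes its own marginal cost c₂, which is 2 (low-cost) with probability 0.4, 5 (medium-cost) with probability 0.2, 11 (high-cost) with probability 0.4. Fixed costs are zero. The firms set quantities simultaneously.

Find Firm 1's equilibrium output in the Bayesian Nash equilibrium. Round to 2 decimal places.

18.13

Type-c best response for Firm 2: q₂(c) = (37 − c) − q₁/2.
Firm 1 maximizes expected profit; its first-order condition is 37 − q₁ − (1/2)E[q₂] − 8 = 0.
Substituting E[q₂] and solving: E[c₂] = 6.2, so q₁ = (37 − 2·8 + 6.2)/(3/2) = 18.1333.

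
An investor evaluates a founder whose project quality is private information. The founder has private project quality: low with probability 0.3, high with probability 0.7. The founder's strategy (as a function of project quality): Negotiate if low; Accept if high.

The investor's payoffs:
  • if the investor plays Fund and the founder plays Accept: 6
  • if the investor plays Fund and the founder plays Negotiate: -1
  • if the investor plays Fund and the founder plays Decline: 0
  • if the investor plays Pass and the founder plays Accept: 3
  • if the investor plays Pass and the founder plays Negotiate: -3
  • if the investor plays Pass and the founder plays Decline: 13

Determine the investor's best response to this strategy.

E[Fund] = 0.3·(-1) + 0.7·(6) = 3.9
E[Pass] = 0.3·(-3) + 0.7·(3) = 1.2
Best response: Fund (3.9 is the largest).

Fund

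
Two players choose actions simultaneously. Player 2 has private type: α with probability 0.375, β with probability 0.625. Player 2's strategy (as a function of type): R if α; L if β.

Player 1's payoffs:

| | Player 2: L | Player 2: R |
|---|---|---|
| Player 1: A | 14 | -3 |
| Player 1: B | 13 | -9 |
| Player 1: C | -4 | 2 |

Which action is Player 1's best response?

E[A] = 0.375·(-3) + 0.625·(14) = 7.625
E[B] = 0.375·(-9) + 0.625·(13) = 4.75
E[C] = 0.375·(2) + 0.625·(-4) = -1.75
Best response: A (7.625 is the largest).

A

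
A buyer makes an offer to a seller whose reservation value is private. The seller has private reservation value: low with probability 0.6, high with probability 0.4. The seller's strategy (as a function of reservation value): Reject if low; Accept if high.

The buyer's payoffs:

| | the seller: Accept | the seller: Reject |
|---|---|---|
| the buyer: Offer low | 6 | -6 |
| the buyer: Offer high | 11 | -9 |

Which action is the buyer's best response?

Compute the buyer's expected payoff for each action, taking the expectation over the seller's type.
E[Offer low] = 0.6·(-6) + 0.4·(6) = -1.2
E[Offer high] = 0.6·(-9) + 0.4·(11) = -1
Best response: Offer high (-1 is the largest).

Offer high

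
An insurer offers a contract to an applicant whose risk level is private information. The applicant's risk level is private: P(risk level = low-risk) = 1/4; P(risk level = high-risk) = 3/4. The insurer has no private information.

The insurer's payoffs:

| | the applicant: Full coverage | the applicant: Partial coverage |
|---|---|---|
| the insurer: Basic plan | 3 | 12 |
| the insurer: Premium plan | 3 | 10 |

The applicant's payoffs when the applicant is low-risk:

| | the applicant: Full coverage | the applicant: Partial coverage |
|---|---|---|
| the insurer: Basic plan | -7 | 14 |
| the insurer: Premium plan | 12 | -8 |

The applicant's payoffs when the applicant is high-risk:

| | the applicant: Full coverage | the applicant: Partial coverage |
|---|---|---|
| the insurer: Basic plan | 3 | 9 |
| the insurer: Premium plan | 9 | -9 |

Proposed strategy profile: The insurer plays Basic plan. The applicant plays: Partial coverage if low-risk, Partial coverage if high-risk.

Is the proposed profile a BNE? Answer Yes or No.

Yes

The insurer plays Basic plan: E[Basic plan] = 1/4·(12) + 3/4·(12) = 12; E[Premium plan] = 10. Best-responding. ✓
The applicant (risk level low-risk), facing Basic plan: Full coverage gives -7, Partial coverage gives 14. Proposed Partial coverage is best. ✓
The applicant (risk level high-risk), facing Basic plan: Full coverage gives 3, Partial coverage gives 9. Proposed Partial coverage is best. ✓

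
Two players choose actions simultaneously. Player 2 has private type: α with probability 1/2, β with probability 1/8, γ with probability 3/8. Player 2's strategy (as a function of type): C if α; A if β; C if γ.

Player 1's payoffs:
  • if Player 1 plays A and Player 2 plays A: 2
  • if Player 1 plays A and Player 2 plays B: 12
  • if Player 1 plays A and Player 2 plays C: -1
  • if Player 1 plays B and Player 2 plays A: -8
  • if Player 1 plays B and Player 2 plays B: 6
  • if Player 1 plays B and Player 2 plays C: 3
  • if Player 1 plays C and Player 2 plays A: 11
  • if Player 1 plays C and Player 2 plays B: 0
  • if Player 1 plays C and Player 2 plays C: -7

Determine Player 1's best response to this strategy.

B

Compute Player 1's expected payoff for each action, taking the expectation over Player 2's type.
E[A] = 1/2·(-1) + 1/8·(2) + 3/8·(-1) = -5/8
E[B] = 1/2·(3) + 1/8·(-8) + 3/8·(3) = 13/8
E[C] = 1/2·(-7) + 1/8·(11) + 3/8·(-7) = -19/4
Best response: B (13/8 is the largest).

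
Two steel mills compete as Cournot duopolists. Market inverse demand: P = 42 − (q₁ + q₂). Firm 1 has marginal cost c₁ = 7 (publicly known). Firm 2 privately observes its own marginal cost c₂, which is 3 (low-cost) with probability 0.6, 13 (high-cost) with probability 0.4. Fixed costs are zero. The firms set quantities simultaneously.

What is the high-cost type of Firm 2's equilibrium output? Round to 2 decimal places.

Firm 2 with cost c maximizes (42 − (q₁+q₂) − c)·q₂, giving q₂(c) = (42 − c − q₁)/2.
E[c₂] = 0.6·3 + 0.4·13 = 7
Firm 1's FOC against E[q₂] yields q₁ = (42 − 2·7 + E[c₂])/3 = (42 − 14 + 7)/3 = 11.6667.
q₂(high-cost) = (42 − 13 − 11.6667)/2 = 8.66667.

8.67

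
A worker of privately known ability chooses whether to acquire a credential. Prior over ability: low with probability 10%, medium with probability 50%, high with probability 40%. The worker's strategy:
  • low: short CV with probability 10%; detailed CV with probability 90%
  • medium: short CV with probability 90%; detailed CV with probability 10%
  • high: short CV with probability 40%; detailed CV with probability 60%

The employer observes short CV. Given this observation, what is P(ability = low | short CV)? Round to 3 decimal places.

P(short CV) = 0.1·0.1 + 0.5·0.9 + 0.4·0.4 = 0.62
P(low | short CV) = (0.1·0.1) / 0.62 = 0.01 / 0.62 = 0.016129

0.016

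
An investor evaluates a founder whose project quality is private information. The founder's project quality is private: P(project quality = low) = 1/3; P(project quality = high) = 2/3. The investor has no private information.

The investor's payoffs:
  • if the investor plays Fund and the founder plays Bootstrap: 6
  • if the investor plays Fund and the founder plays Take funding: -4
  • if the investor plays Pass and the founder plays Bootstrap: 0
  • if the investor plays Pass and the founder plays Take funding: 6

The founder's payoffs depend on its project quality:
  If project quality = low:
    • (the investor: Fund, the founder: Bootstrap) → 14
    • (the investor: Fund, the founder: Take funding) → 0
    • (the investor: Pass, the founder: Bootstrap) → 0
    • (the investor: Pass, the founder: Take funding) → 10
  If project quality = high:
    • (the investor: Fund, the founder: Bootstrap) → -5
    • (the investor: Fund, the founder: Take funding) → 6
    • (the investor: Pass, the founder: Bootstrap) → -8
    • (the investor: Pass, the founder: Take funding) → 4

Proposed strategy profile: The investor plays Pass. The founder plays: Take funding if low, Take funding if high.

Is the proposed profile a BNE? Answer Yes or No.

Yes

The investor plays Pass: E[Pass] = 1/3·(6) + 2/3·(6) = 6; E[Fund] = -4. Best-responding. ✓
The founder (project quality low), facing Pass: Bootstrap gives 0, Take funding gives 10. Proposed Take funding is best. ✓
The founder (project quality high), facing Pass: Bootstrap gives -8, Take funding gives 4. Proposed Take funding is best. ✓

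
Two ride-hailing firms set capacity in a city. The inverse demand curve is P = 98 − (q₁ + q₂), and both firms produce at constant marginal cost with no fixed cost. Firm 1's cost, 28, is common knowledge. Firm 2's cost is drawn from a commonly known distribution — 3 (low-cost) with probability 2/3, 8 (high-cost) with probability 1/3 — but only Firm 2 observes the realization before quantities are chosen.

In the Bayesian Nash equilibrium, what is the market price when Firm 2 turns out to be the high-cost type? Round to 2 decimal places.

Type-c best response for Firm 2: q₂(c) = (98 − c)/2 − q₁/2.
Firm 1 maximizes expected profit; its first-order condition is 98 − 2q₁ − E[q₂] − 28 = 0.
Substituting E[q₂] and solving: E[c₂] = 4.66667, so q₁ = (98 − 2·28 + 4.66667)/3 = 15.5556.
q₂(high-cost) = 37.2222, so P = 98 − (15.5556 + 37.2222) = 45.2222.

45.22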